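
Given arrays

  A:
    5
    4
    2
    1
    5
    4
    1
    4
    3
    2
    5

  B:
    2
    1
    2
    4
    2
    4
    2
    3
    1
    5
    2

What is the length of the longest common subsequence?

Pick 2 at A[3]=B[1] → 1 at A[4]=B[2] → 4 at A[6]=B[4] → 4 at A[8]=B[6] → 3 at A[9]=B[8] → 2 at A[10]=B[11]; all 6 values appear in both, in order. dp[11][11] = 6 confirms this is the maximum.

6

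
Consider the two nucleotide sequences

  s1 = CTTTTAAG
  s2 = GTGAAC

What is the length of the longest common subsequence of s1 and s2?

Let dp[i][j] be the LCS length of the first i bases of s1 and the first j bases of s2. dp[i][j] = dp[i-1][j-1]+1 when the i-th and j-th bases match, else max(dp[i-1][j], dp[i][j-1]).
    ·  G  T  G  A  A  C
 ·  0  0  0  0  0  0  0
 C  0  0  0  0  0  0  1
 T  0  0  1  1  1  1  1
 T  0  0  1  1  1  1  1
 T  0  0  1  1  1  1  1
 T  0  0  1  1  1  1  1
 A  0  0  1  1  2  2  2
 A  0  0  1  1  2  3  3
 G  0  1  1  2  2  3  3
dp[8][6] = 3. One LCS (by backtracking along matches): TAA.

3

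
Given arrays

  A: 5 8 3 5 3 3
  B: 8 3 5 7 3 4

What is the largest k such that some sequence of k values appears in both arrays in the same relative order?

Taking 8 at A[2]=B[1], 3 at A[3]=B[2], 5 at A[4]=B[3], 3 at A[5]=B[5] gives a common subsequence of length 4. Since dp[6][6] = 4, nothing longer is possible.

4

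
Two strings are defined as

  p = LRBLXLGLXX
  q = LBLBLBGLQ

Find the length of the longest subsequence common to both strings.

Match L at p[1]=q[1], B at p[3]=q[2], L at p[4]=q[3], L at p[6]=q[5], G at p[7]=q[7], L at p[8]=q[8] — 6 characters in the same relative order in both. The LCS DP gives dp[10][9] = 6, so this is optimal.

6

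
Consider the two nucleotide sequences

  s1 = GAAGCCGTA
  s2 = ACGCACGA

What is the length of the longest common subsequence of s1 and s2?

Taking A [2,1], then G [4,3], then C [5,4], then C [6,6], then G [7,7], then A [9,8] gives a common subsequence of length 6, and the DP table's final entry dp[9][8] is also 6, so no common subsequence is longer.

6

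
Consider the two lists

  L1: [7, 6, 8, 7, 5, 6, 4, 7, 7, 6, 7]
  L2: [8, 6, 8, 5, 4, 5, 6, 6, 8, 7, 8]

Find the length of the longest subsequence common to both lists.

Let dp[i][j] be the LCS length of the first i values of L1 and the first j values of L2. dp[i][j] = dp[i-1][j-1]+1 when the i-th and j-th values match, else max(dp[i-1][j], dp[i][j-1]).
    ·  8  6  8  5  4  5  6  6  8  7  8
 ·  0  0  0  0  0  0  0  0  0  0  0  0
 7  0  0  0  0  0  0  0  0  0  0  1  1
 6  0  0  1  1  1  1  1  1  1  1  1  1
 8  0  1  1  2  2  2  2  2  2  2  2  2
 7  0  1  1  2  2  2  2  2  2  2  3  3
 5  0  1  1  2  3  3  3  3  3  3  3  3
 6  0  1  2  2  3  3  3  4  4  4  4  4
 4  0  1  2  2  3  4  4  4  4  4  4  4
 7  0  1  2  2  3  4  4  4  4  4  5  5
 7  0  1  2  2  3  4  4  4  4  4  5  5
 6  0  1  2  2  3  4  4  5  5  5  5  5
 7  0  1  2  2  3  4  4  5  5  5  6  6
dp[11][11] = 6. One LCS (by backtracking along matches): 6, 8, 5, 6, 6, 7.

6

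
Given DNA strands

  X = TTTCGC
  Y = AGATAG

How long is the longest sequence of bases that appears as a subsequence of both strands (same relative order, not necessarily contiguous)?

2

One common subsequence of length 2: T at X[1]=Y[4] → G at X[5]=Y[6]. The LCS DP gives dp[6][6] = 2, so this is optimal.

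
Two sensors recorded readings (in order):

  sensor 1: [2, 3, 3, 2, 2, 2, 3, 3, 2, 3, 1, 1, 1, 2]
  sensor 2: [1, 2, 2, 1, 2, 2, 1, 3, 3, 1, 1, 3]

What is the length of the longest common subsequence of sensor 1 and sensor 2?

Match 2 [1,2], 2 [4,3], 2 [5,5], 2 [6,6], 3 [8,8], 3 [10,9], 1 [11,10], 1 [12,11] — 8 values in the same relative order in both. dp[14][12] = 8 confirms this is the maximum.

8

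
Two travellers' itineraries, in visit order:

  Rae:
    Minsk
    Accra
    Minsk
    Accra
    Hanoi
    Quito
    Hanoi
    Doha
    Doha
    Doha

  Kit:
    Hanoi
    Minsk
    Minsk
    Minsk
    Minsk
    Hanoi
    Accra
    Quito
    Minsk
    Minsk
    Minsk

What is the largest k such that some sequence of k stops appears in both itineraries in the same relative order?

4

Pick Minsk at Rae[1]=Kit[4], Minsk at Rae[3]=Kit[5], Accra at Rae[4]=Kit[7], Quito at Rae[6]=Kit[8]; all 4 stops appear in both, in order. The LCS DP gives dp[10][11] = 4, so this is optimal.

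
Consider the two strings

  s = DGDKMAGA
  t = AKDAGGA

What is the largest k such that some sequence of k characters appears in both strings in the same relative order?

Let dp[i][j] be the LCS length of the first i characters of s and the first j characters of t. dp[i][j] = dp[i-1][j-1]+1 when the i-th and j-th characters match, else max(dp[i-1][j], dp[i][j-1]).
    ·  A  K  D  A  G  G  A
 ·  0  0  0  0  0  0  0  0
 D  0  0  0  1  1  1  1  1
 G  0  0  0  1  1  2  2  2
 D  0  0  0  1  1  2  2  2
 K  0  0  1  1  1  2  2  2
 M  0  0  1  1  1  2  2  2
 A  0  1  1  1  2  2  2  3
 G  0  1  1  1  2  3  3  3
 A  0  1  1  1  2  3  3  4
dp[8][7] = 4. One LCS (by backtracking along matches): DGGA.

4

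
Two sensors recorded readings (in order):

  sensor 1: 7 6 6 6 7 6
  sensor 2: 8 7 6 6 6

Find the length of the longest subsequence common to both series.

4

Taking 7 at sensor 1[1]=sensor 2[2]; then 6 at sensor 1[3]=sensor 2[3]; then 6 at sensor 1[4]=sensor 2[4]; then 6 at sensor 1[6]=sensor 2[5] gives a common subsequence of length 4. Since dp[6][5] = 4, nothing longer is possible.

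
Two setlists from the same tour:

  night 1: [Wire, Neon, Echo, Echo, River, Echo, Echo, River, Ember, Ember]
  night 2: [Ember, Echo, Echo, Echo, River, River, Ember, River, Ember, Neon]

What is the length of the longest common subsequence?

One common subsequence of length 6: Echo [3,3], Echo [4,4], River [5,5], River [8,6], Ember [9,7], Ember [10,9], and the DP table's final entry dp[10][10] is also 6, so no common subsequence is longer.

6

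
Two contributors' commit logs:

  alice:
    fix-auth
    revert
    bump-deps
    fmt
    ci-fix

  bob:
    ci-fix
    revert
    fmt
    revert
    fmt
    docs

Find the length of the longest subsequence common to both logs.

Pick revert (alice #2, bob #4) → fmt (alice #4, bob #5); all 2 commits appear in both, in order. Since dp[5][6] = 2, nothing longer is possible.

2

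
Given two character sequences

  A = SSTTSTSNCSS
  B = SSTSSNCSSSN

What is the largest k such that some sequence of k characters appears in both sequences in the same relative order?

9

Taking S [1,1], S [2,2], T [4,3], S [5,4], S [7,5], N [8,6], C [9,7], S [10,9], S [11,10] gives a common subsequence of length 9. dp[11][11] = 9 confirms this is the maximum.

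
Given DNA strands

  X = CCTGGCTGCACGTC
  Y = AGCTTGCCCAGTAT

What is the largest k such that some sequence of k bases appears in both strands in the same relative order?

Taking C [1,3] → T [3,5] → G [4,6] → C [6,8] → C [9,9] → A [10,10] → G [12,11] → T [13,14] gives a common subsequence of length 8. Since dp[14][14] = 8, nothing longer is possible.

8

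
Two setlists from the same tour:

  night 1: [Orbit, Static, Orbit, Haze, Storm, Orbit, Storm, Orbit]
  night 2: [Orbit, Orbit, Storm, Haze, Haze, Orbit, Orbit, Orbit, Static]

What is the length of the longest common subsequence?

5

Pick Orbit (night 1 #1, night 2 #1); then Orbit (night 1 #3, night 2 #2); then Haze (night 1 #4, night 2 #5); then Orbit (night 1 #6, night 2 #7); then Orbit (night 1 #8, night 2 #8); all 5 songs appear in both, in order. dp[8][9] = 5 confirms this is the maximum.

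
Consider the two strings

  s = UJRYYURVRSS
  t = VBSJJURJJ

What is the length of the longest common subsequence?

Let dp[i][j] be the LCS length of the first i characters of s and the first j characters of t. dp[i][j] = dp[i-1][j-1]+1 when the i-th and j-th characters match, else max(dp[i-1][j], dp[i][j-1]).
    ·  V  B  S  J  J  U  R  J  J
 ·  0  0  0  0  0  0  0  0  0  0
 U  0  0  0  0  0  0  1  1  1  1
 J  0  0  0  0  1  1  1  1  2  2
 R  0  0  0  0  1  1  1  2  2  2
 Y  0  0  0  0  1  1  1  2  2  2
 Y  0  0  0  0  1  1  1  2  2  2
 U  0  0  0  0  1  1  2  2  2  2
 R  0  0  0  0  1  1  2  3  3  3
 V  0  1  1  1  1  1  2  3  3  3
 R  0  1  1  1  1  1  2  3  3  3
 S  0  1  1  2  2  2  2  3  3  3
 S  0  1  1  2  2  2  2  3  3  3
dp[11][9] = 3. One LCS (by backtracking along matches): JUR.

3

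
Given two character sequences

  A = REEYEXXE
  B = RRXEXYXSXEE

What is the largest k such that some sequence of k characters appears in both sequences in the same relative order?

Taking R (A #1, B #2); then E (A #2, B #4); then Y (A #4, B #6); then X (A #6, B #7); then X (A #7, B #9); then E (A #8, B #11) gives a common subsequence of length 6. Since dp[8][11] = 6, nothing longer is possible.

6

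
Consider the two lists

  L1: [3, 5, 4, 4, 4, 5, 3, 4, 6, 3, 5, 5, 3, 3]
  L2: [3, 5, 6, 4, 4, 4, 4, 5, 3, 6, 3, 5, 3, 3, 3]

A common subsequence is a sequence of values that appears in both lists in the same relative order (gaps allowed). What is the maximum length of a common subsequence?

12

One common subsequence of length 12: 3 [1,1]; then 5 [2,2]; then 4 [3,5]; then 4 [4,6]; then 4 [5,7]; then 5 [6,8]; then 3 [7,9]; then 6 [9,10]; then 3 [10,11]; then 5 [11,12]; then 3 [13,14]; then 3 [14,15]. Since dp[14][15] = 12, nothing longer is possible.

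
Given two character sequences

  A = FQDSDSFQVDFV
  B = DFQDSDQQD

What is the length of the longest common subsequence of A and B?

7

Let dp[i][j] be the LCS length of the first i characters of A and the first j characters of B. dp[i][j] = dp[i-1][j-1]+1 when the i-th and j-th characters match, else max(dp[i-1][j], dp[i][j-1]).
    ·  D  F  Q  D  S  D  Q  Q  D
 ·  0  0  0  0  0  0  0  0  0  0
 F  0  0  1  1  1  1  1  1  1  1
 Q  0  0  1  2  2  2  2  2  2  2
 D  0  1  1  2  3  3  3  3  3  3
 S  0  1  1  2  3  4  4  4  4  4
 D  0  1  1  2  3  4  5  5  5  5
 S  0  1  1  2  3  4  5  5  5  5
 F  0  1  2  2  3  4  5  5  5  5
 Q  0  1  2  3  3  4  5  6  6  6
 V  0  1  2  3  3  4  5  6  6  6
 D  0  1  2  3  4  4  5  6  6  7
 F  0  1  2  3  4  4  5  6  6  7
 V  0  1  2  3  4  4  5  6  6  7
dp[12][9] = 7. One LCS (by backtracking along matches): FQDSDQD.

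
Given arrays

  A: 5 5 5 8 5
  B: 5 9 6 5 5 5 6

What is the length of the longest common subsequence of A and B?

4

One common subsequence of length 4: 5 at A[1]=B[1]; then 5 at A[2]=B[4]; then 5 at A[3]=B[5]; then 5 at A[5]=B[6]. dp[5][7] = 4 confirms this is the maximum.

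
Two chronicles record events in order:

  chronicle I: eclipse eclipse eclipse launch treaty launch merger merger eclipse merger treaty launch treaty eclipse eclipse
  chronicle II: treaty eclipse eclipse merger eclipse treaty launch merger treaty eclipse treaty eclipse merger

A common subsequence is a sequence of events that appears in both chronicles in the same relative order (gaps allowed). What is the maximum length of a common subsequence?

One common subsequence of length 9: eclipse at chronicle I[1]=chronicle II[2], eclipse at chronicle I[2]=chronicle II[3], eclipse at chronicle I[3]=chronicle II[5], treaty at chronicle I[5]=chronicle II[6], launch at chronicle I[6]=chronicle II[7], merger at chronicle I[7]=chronicle II[8], eclipse at chronicle I[9]=chronicle II[10], treaty at chronicle I[13]=chronicle II[11], eclipse at chronicle I[14]=chronicle II[12], and the DP table's final entry dp[15][13] is also 9, so no common subsequence is longer.

9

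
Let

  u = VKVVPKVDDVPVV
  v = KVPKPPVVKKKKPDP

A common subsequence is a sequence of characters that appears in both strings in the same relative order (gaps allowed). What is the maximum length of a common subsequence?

Taking V (u #1, v #2) → K (u #2, v #4) → V (u #3, v #7) → V (u #4, v #8) → P (u #5, v #13) → D (u #9, v #14) → P (u #11, v #15) gives a common subsequence of length 7. Since dp[13][15] = 7, nothing longer is possible.

7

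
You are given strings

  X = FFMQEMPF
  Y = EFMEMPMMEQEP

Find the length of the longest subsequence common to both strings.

Let dp[i][j] be the LCS length of the first i characters of X and the first j characters of Y. dp[i][j] = dp[i-1][j-1]+1 when the i-th and j-th characters match, else max(dp[i-1][j], dp[i][j-1]).
    ·  E  F  M  E  M  P  M  M  E  Q  E  P
 ·  0  0  0  0  0  0  0  0  0  0  0  0  0
 F  0  0  1  1  1  1  1  1  1  1  1  1  1
 F  0  0  1  1  1  1  1  1  1  1  1  1  1
 M  0  0  1  2  2  2  2  2  2  2  2  2  2
 Q  0  0  1  2  2  2  2  2  2  2  3  3  3
 E  0  1  1  2  3  3  3  3  3  3  3  4  4
 M  0  1  1  2  3  4  4  4  4  4  4  4  4
 P  0  1  1  2  3  4  5  5  5  5  5  5  5
 F  0  1  2  2  3  4  5  5  5  5  5  5  5
dp[8][12] = 5. One LCS (by backtracking along matches): FMQEP.

5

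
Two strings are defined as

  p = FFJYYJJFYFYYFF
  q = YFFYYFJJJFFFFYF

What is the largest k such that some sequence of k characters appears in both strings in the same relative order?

One common subsequence of length 10: F at p[1]=q[2]; then F at p[2]=q[3]; then Y at p[4]=q[4]; then Y at p[5]=q[5]; then J at p[6]=q[8]; then J at p[7]=q[9]; then F at p[8]=q[12]; then F at p[10]=q[13]; then Y at p[12]=q[14]; then F at p[14]=q[15], and the DP table's final entry dp[14][15] is also 10, so no common subsequence is longer.

10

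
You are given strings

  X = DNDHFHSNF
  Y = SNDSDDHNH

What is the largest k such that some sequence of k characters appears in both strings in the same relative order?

Match D at X[1]=Y[5], then D at X[3]=Y[6], then H at X[4]=Y[7], then H at X[6]=Y[9] — 4 characters in the same relative order in both, and the DP table's final entry dp[9][9] is also 4, so no common subsequence is longer.

4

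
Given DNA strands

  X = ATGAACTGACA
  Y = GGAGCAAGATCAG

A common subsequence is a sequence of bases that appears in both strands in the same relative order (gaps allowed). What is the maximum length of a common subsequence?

Pick A (X #1, Y #3), then G (X #3, Y #4), then A (X #4, Y #6), then A (X #5, Y #7), then G (X #8, Y #8), then A (X #9, Y #9), then C (X #10, Y #11), then A (X #11, Y #12); all 8 bases appear in both, in order. The LCS DP gives dp[11][13] = 8, so this is optimal.

8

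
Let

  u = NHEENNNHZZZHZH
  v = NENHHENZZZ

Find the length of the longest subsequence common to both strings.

7

Let dp[i][j] be the LCS length of the first i characters of u and the first j characters of v. dp[i][j] = dp[i-1][j-1]+1 when the i-th and j-th characters match, else max(dp[i-1][j], dp[i][j-1]).
    ·  N  E  N  H  H  E  N  Z  Z  Z
 ·  0  0  0  0  0  0  0  0  0  0  0
 N  0  1  1  1  1  1  1  1  1  1  1
 H  0  1  1  1  2  2  2  2  2  2  2
 E  0  1  2  2  2  2  3  3  3  3  3
 E  0  1  2  2  2  2  3  3  3  3  3
 N  0  1  2  3  3  3  3  4  4  4  4
 N  0  1  2  3  3  3  3  4  4  4  4
 N  0  1  2  3  3  3  3  4  4  4  4
 H  0  1  2  3  4  4  4  4  4  4  4
 Z  0  1  2  3  4  4  4  4  5  5  5
 Z  0  1  2  3  4  4  4  4  5  6  6
 Z  0  1  2  3  4  4  4  4  5  6  7
 H  0  1  2  3  4  5  5  5  5  6  7
 Z  0  1  2  3  4  5  5  5  6  6  7
 H  0  1  2  3  4  5  5  5  6  6  7
dp[14][10] = 7. One LCS (by backtracking along matches): NHENZZZ.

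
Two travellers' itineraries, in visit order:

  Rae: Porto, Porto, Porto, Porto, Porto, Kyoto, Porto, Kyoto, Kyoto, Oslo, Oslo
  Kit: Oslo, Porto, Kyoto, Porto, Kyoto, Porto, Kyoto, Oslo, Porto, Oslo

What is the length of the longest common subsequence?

7

One common subsequence of length 7: Porto (Rae #1, Kit #2) → Porto (Rae #5, Kit #4) → Kyoto (Rae #6, Kit #5) → Porto (Rae #7, Kit #6) → Kyoto (Rae #9, Kit #7) → Oslo (Rae #10, Kit #8) → Oslo (Rae #11, Kit #10). dp[11][10] = 7 confirms this is the maximum.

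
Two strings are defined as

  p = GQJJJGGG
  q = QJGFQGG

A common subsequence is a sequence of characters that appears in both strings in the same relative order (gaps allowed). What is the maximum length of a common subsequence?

Let dp[i][j] be the LCS length of the first i characters of p and the first j characters of q. dp[i][j] = dp[i-1][j-1]+1 when the i-th and j-th characters match, else max(dp[i-1][j], dp[i][j-1]).
    ·  Q  J  G  F  Q  G  G
 ·  0  0  0  0  0  0  0  0
 G  0  0  0  1  1  1  1  1
 Q  0  1  1  1  1  2  2  2
 J  0  1  2  2  2  2  2  2
 J  0  1  2  2  2  2  2  2
 J  0  1  2  2  2  2  2  2
 G  0  1  2  3  3  3  3  3
 G  0  1  2  3  3  3  4  4
 G  0  1  2  3  3  3  4  5
dp[8][7] = 5. One LCS (by backtracking along matches): QJGGG.

5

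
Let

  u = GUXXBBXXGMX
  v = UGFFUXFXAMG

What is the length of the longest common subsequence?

Taking G (u #1, v #2), then U (u #2, v #5), then X (u #3, v #6), then X (u #4, v #8), then G (u #9, v #11) gives a common subsequence of length 5, and the DP table's final entry dp[11][11] is also 5, so no common subsequence is longer.

5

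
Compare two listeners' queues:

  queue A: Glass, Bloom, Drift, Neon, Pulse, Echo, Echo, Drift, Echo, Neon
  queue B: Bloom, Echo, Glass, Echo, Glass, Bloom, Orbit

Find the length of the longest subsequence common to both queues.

Taking Bloom at queue A[2]=queue B[1], then Echo at queue A[6]=queue B[2], then Echo at queue A[7]=queue B[4] gives a common subsequence of length 3. dp[10][7] = 3 confirms this is the maximum.

3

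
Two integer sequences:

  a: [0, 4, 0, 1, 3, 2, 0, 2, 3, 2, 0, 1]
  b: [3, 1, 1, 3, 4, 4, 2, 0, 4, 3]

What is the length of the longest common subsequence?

One common subsequence of length 5: 1 (a #4, b #3) → 3 (a #5, b #4) → 2 (a #6, b #7) → 0 (a #7, b #8) → 3 (a #9, b #10). The LCS DP gives dp[12][10] = 5, so this is optimal.

5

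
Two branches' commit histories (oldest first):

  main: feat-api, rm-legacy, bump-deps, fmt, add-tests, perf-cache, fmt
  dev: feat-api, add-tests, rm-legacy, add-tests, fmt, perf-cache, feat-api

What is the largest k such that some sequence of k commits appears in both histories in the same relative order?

Taking feat-api [1,1], rm-legacy [2,3], fmt [4,5], perf-cache [6,6] gives a common subsequence of length 4. The LCS DP gives dp[7][7] = 4, so this is optimal.

4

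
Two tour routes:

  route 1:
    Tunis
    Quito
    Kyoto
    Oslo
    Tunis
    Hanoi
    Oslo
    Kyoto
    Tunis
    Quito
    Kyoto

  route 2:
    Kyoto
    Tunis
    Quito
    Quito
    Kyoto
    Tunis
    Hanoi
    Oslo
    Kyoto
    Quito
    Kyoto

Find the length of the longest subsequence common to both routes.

9

Pick Tunis at route 1[1]=route 2[2] → Quito at route 1[2]=route 2[4] → Kyoto at route 1[3]=route 2[5] → Tunis at route 1[5]=route 2[6] → Hanoi at route 1[6]=route 2[7] → Oslo at route 1[7]=route 2[8] → Kyoto at route 1[8]=route 2[9] → Quito at route 1[10]=route 2[10] → Kyoto at route 1[11]=route 2[11]; all 9 stops appear in both, in order. Since dp[11][11] = 9, nothing longer is possible.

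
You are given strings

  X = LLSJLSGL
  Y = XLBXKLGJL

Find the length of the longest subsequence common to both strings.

4

Pick L at X[1]=Y[2], L at X[2]=Y[6], J at X[4]=Y[8], L at X[8]=Y[9]; all 4 characters appear in both, in order. Since dp[8][9] = 4, nothing longer is possible.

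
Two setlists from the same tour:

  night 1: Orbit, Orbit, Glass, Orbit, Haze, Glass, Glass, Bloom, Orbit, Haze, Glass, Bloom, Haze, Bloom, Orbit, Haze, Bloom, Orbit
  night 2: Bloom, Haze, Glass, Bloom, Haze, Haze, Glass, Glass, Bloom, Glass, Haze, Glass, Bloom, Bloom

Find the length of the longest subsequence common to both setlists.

Taking Glass (night 1 #3, night 2 #3) → Haze (night 1 #5, night 2 #6) → Glass (night 1 #6, night 2 #7) → Glass (night 1 #7, night 2 #8) → Bloom (night 1 #8, night 2 #9) → Haze (night 1 #10, night 2 #11) → Glass (night 1 #11, night 2 #12) → Bloom (night 1 #14, night 2 #13) → Bloom (night 1 #17, night 2 #14) gives a common subsequence of length 9. dp[18][14] = 9 confirms this is the maximum.

9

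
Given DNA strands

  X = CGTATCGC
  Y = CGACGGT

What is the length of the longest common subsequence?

5

Let dp[i][j] be the LCS length of the first i bases of X and the first j bases of Y. dp[i][j] = dp[i-1][j-1]+1 when the i-th and j-th bases match, else max(dp[i-1][j], dp[i][j-1]).
    ·  C  G  A  C  G  G  T
 ·  0  0  0  0  0  0  0  0
 C  0  1  1  1  1  1  1  1
 G  0  1  2  2  2  2  2  2
 T  0  1  2  2  2  2  2  3
 A  0  1  2  3  3  3  3  3
 T  0  1  2  3  3  3  3  4
 C  0  1  2  3  4  4  4  4
 G  0  1  2  3  4  5  5  5
 C  0  1  2  3  4  5  5  5
dp[8][7] = 5. One LCS (by backtracking along matches): CGACG.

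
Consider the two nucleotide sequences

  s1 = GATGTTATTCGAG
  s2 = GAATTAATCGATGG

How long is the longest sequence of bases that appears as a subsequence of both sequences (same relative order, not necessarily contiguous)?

Match G at s1[1]=s2[1], A at s1[2]=s2[3], T at s1[3]=s2[4], T at s1[5]=s2[5], A at s1[7]=s2[7], T at s1[9]=s2[8], C at s1[10]=s2[9], G at s1[11]=s2[10], A at s1[12]=s2[11], G at s1[13]=s2[14] — 10 bases in the same relative order in both. dp[13][14] = 10 confirms this is the maximum.

10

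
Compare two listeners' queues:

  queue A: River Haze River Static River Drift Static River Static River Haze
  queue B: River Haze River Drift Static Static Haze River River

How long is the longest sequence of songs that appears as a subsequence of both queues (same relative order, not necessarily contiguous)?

Pick River at queue A[1]=queue B[1]; then Haze at queue A[2]=queue B[2]; then River at queue A[3]=queue B[3]; then Static at queue A[4]=queue B[5]; then Static at queue A[7]=queue B[6]; then River at queue A[8]=queue B[8]; then River at queue A[10]=queue B[9]; all 7 songs appear in both, in order, and the DP table's final entry dp[11][9] is also 7, so no common subsequence is longer.

7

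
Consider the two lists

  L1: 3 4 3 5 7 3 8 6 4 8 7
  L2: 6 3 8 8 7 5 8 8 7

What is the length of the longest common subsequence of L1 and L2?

Taking 3 [1,2]; then 5 [4,6]; then 8 [7,7]; then 8 [10,8]; then 7 [11,9] gives a common subsequence of length 5. dp[11][9] = 5 confirms this is the maximum.

5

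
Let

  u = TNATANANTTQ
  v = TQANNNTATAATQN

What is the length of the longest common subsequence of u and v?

Taking T (u #1, v #1) → N (u #2, v #6) → A (u #3, v #8) → T (u #4, v #9) → A (u #5, v #10) → A (u #7, v #11) → T (u #10, v #12) → Q (u #11, v #13) gives a common subsequence of length 8. The LCS DP gives dp[11][14] = 8, so this is optimal.

8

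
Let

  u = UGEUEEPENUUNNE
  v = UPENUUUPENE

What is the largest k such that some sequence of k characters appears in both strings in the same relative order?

Taking U (u #4, v #1), then P (u #7, v #2), then E (u #8, v #3), then N (u #9, v #4), then U (u #10, v #6), then U (u #11, v #7), then N (u #13, v #10), then E (u #14, v #11) gives a common subsequence of length 8. The LCS DP gives dp[14][11] = 8, so this is optimal.

8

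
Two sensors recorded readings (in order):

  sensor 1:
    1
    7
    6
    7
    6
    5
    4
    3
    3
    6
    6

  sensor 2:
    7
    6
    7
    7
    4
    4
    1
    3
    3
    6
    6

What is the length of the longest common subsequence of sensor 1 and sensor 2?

8

Pick 7 at sensor 1[2]=sensor 2[1], then 6 at sensor 1[3]=sensor 2[2], then 7 at sensor 1[4]=sensor 2[4], then 4 at sensor 1[7]=sensor 2[6], then 3 at sensor 1[8]=sensor 2[8], then 3 at sensor 1[9]=sensor 2[9], then 6 at sensor 1[10]=sensor 2[10], then 6 at sensor 1[11]=sensor 2[11]; all 8 values appear in both, in order. dp[11][11] = 8 confirms this is the maximum.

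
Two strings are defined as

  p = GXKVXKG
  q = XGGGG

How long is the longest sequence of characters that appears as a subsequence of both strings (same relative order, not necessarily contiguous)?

One common subsequence of length 2: G at p[1]=q[4], then G at p[7]=q[5]. The LCS DP gives dp[7][5] = 2, so this is optimal.

2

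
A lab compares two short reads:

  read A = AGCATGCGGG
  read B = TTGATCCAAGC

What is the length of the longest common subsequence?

One common subsequence of length 5: A [1,4] → C [3,7] → A [4,9] → G [6,10] → C [7,11]. The LCS DP gives dp[10][11] = 5, so this is optimal.

5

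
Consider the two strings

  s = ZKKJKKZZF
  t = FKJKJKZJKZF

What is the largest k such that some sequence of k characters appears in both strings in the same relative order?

Taking K (s #2, t #2), K (s #3, t #4), J (s #4, t #5), K (s #5, t #6), K (s #6, t #9), Z (s #8, t #10), F (s #9, t #11) gives a common subsequence of length 7. The LCS DP gives dp[9][11] = 7, so this is optimal.

7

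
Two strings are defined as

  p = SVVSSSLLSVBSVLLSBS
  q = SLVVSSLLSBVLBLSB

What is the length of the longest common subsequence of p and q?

14

Match S [1,1] → V [2,3] → V [3,4] → S [5,5] → S [6,6] → L [7,7] → L [8,8] → S [9,9] → B [11,10] → V [13,11] → L [14,12] → L [15,14] → S [16,15] → B [17,16] — 14 characters in the same relative order in both. The LCS DP gives dp[18][16] = 14, so this is optimal.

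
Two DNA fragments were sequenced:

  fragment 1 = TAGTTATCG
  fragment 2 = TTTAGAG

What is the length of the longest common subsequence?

One common subsequence of length 5: T (fragment 1 #1, fragment 2 #3), then A (fragment 1 #2, fragment 2 #4), then G (fragment 1 #3, fragment 2 #5), then A (fragment 1 #6, fragment 2 #6), then G (fragment 1 #9, fragment 2 #7), and the DP table's final entry dp[9][7] is also 5, so no common subsequence is longer.

5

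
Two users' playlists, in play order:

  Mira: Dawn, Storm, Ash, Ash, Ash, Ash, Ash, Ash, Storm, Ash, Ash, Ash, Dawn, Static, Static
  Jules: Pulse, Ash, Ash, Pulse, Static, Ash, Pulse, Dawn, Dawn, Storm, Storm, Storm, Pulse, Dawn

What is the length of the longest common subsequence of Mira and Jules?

Taking Ash [3,2], Ash [4,3], Ash [5,6], Storm [9,12], Dawn [13,14] gives a common subsequence of length 5. dp[15][14] = 5 confirms this is the maximum.

5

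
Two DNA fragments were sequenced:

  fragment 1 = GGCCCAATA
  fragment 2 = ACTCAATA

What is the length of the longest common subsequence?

Let dp[i][j] be the LCS length of the first i bases of fragment 1 and the first j bases of fragment 2. dp[i][j] = dp[i-1][j-1]+1 when the i-th and j-th bases match, else max(dp[i-1][j], dp[i][j-1]).
    ·  A  C  T  C  A  A  T  A
 ·  0  0  0  0  0  0  0  0  0
 G  0  0  0  0  0  0  0  0  0
 G  0  0  0  0  0  0  0  0  0
 C  0  0  1  1  1  1  1  1  1
 C  0  0  1  1  2  2  2  2  2
 C  0  0  1  1  2  2  2  2  2
 A  0  1  1  1  2  3  3  3  3
 A  0  1  1  1  2  3  4  4  4
 T  0  1  1  2  2  3  4  5  5
 A  0  1  1  2  2  3  4  5  6
dp[9][8] = 6. One LCS (by backtracking along matches): CCAATA.

6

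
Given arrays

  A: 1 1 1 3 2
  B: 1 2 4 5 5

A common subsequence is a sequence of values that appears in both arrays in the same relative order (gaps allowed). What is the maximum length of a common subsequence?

2

Let dp[i][j] be the LCS length of the first i values of A and the first j values of B. dp[i][j] = dp[i-1][j-1]+1 when the i-th and j-th values match, else max(dp[i-1][j], dp[i][j-1]).
    ·  1  2  4  5  5
 ·  0  0  0  0  0  0
 1  0  1  1  1  1  1
 1  0  1  1  1  1  1
 1  0  1  1  1  1  1
 3  0  1  1  1  1  1
 2  0  1  2  2  2  2
dp[5][5] = 2. One LCS (by backtracking along matches): 1, 2.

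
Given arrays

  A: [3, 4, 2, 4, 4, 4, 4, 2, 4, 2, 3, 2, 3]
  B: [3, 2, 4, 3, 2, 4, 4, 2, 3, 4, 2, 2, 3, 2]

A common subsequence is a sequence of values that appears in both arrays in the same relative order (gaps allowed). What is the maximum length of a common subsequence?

10

Taking 3 at A[1]=B[1], 4 at A[2]=B[3], 2 at A[3]=B[5], 4 at A[4]=B[6], 4 at A[5]=B[7], 4 at A[7]=B[10], 2 at A[8]=B[11], 2 at A[10]=B[12], 3 at A[11]=B[13], 2 at A[12]=B[14] gives a common subsequence of length 10. dp[13][14] = 10 confirms this is the maximum.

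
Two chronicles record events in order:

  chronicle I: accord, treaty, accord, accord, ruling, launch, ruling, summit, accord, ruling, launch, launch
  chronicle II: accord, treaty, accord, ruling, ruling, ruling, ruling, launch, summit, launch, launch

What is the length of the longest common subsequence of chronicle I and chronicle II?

8

Taking accord at chronicle I[1]=chronicle II[1]; then treaty at chronicle I[2]=chronicle II[2]; then accord at chronicle I[3]=chronicle II[3]; then ruling at chronicle I[5]=chronicle II[7]; then launch at chronicle I[6]=chronicle II[8]; then summit at chronicle I[8]=chronicle II[9]; then launch at chronicle I[11]=chronicle II[10]; then launch at chronicle I[12]=chronicle II[11] gives a common subsequence of length 8. The LCS DP gives dp[12][11] = 8, so this is optimal.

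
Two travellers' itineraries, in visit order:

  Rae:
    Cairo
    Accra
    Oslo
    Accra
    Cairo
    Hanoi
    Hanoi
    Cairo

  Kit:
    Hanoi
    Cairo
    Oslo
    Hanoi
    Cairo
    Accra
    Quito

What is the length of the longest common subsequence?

Match Cairo (Rae #1, Kit #2), then Oslo (Rae #3, Kit #3), then Hanoi (Rae #7, Kit #4), then Cairo (Rae #8, Kit #5) — 4 stops in the same relative order in both. Since dp[8][7] = 4, nothing longer is possible.

4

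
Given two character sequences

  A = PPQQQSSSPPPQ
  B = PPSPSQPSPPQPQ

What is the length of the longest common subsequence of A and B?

9

One common subsequence of length 9: P [1,1]; then P [2,2]; then S [6,3]; then S [7,5]; then S [8,8]; then P [9,9]; then P [10,10]; then P [11,12]; then Q [12,13]. Since dp[12][13] = 9, nothing longer is possible.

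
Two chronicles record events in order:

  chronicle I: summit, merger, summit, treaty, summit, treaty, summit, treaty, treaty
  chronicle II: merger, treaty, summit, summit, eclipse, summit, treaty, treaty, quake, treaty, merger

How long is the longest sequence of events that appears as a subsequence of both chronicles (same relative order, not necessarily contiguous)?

Taking summit (chronicle I #1, chronicle II #3); then summit (chronicle I #3, chronicle II #4); then summit (chronicle I #5, chronicle II #6); then treaty (chronicle I #6, chronicle II #7); then treaty (chronicle I #8, chronicle II #8); then treaty (chronicle I #9, chronicle II #10) gives a common subsequence of length 6. Since dp[9][11] = 6, nothing longer is possible.

6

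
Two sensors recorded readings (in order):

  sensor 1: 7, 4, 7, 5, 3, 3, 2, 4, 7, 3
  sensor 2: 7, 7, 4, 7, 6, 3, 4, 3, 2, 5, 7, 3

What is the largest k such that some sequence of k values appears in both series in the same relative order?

Pick 7 [1,2], then 4 [2,3], then 7 [3,4], then 3 [5,6], then 3 [6,8], then 2 [7,9], then 7 [9,11], then 3 [10,12]; all 8 values appear in both, in order. dp[10][12] = 8 confirms this is the maximum.

8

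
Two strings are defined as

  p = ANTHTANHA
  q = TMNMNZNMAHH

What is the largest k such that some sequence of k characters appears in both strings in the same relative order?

3

Let dp[i][j] be the LCS length of the first i characters of p and the first j characters of q. dp[i][j] = dp[i-1][j-1]+1 when the i-th and j-th characters match, else max(dp[i-1][j], dp[i][j-1]).
    ·  T  M  N  M  N  Z  N  M  A  H  H
 ·  0  0  0  0  0  0  0  0  0  0  0  0
 A  0  0  0  0  0  0  0  0  0  1  1  1
 N  0  0  0  1  1  1  1  1  1  1  1  1
 T  0  1  1  1  1  1  1  1  1  1  1  1
 H  0  1  1  1  1  1  1  1  1  1  2  2
 T  0  1  1  1  1  1  1  1  1  1  2  2
 A  0  1  1  1  1  1  1  1  1  2  2  2
 N  0  1  1  2  2  2  2  2  2  2  2  2
 H  0  1  1  2  2  2  2  2  2  2  3  3
 A  0  1  1  2  2  2  2  2  2  3  3  3
dp[9][11] = 3. One LCS (by backtracking along matches): AHH.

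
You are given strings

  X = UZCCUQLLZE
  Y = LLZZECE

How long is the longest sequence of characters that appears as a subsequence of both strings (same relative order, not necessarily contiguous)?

4

Let dp[i][j] be the LCS length of the first i characters of X and the first j characters of Y. dp[i][j] = dp[i-1][j-1]+1 when the i-th and j-th characters match, else max(dp[i-1][j], dp[i][j-1]).
    ·  L  L  Z  Z  E  C  E
 ·  0  0  0  0  0  0  0  0
 U  0  0  0  0  0  0  0  0
 Z  0  0  0  1  1  1  1  1
 C  0  0  0  1  1  1  2  2
 C  0  0  0  1  1  1  2  2
 U  0  0  0  1  1  1  2  2
 Q  0  0  0  1  1  1  2  2
 L  0  1  1  1  1  1  2  2
 L  0  1  2  2  2  2  2  2
 Z  0  1  2  3  3  3  3  3
 E  0  1  2  3  3  4  4  4
dp[10][7] = 4. One LCS (by backtracking along matches): LLZE.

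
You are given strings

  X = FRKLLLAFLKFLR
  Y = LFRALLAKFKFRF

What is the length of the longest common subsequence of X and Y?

9

One common subsequence of length 9: F (X #1, Y #2); then R (X #2, Y #3); then L (X #5, Y #5); then L (X #6, Y #6); then A (X #7, Y #7); then F (X #8, Y #9); then K (X #10, Y #10); then F (X #11, Y #11); then R (X #13, Y #12). The LCS DP gives dp[13][13] = 9, so this is optimal.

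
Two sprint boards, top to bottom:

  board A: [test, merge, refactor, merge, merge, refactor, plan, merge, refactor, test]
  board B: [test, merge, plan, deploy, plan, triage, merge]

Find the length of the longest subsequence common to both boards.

Taking test (board A #1, board B #1), merge (board A #2, board B #2), plan (board A #7, board B #5), merge (board A #8, board B #7) gives a common subsequence of length 4. The LCS DP gives dp[10][7] = 4, so this is optimal.

4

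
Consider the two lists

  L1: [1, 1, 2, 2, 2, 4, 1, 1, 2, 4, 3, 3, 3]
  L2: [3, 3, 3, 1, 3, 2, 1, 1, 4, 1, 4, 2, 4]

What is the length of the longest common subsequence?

Pick 1 at L1[1]=L2[7]; then 1 at L1[2]=L2[8]; then 4 at L1[6]=L2[9]; then 1 at L1[7]=L2[10]; then 2 at L1[9]=L2[12]; then 4 at L1[10]=L2[13]; all 6 values appear in both, in order. The LCS DP gives dp[13][13] = 6, so this is optimal.

6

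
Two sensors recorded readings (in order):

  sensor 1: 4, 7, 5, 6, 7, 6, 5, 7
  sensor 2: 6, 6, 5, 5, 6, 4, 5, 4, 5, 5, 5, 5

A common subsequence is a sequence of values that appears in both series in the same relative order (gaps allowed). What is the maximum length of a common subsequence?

Pick 4 (sensor 1 #1, sensor 2 #8), 5 (sensor 1 #3, sensor 2 #11), 5 (sensor 1 #7, sensor 2 #12); all 3 values appear in both, in order, and the DP table's final entry dp[8][12] is also 3, so no common subsequence is longer.

3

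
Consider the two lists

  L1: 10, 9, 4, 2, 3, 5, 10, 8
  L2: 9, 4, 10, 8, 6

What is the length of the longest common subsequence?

4

Pick 9 at L1[2]=L2[1] → 4 at L1[3]=L2[2] → 10 at L1[7]=L2[3] → 8 at L1[8]=L2[4]; all 4 values appear in both, in order, and the DP table's final entry dp[8][5] is also 4, so no common subsequence is longer.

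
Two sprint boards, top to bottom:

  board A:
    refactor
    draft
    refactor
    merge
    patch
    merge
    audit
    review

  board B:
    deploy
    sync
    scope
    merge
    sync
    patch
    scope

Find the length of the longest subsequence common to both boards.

Taking merge (board A #4, board B #4); then patch (board A #5, board B #6) gives a common subsequence of length 2, and the DP table's final entry dp[8][7] is also 2, so no common subsequence is longer.

2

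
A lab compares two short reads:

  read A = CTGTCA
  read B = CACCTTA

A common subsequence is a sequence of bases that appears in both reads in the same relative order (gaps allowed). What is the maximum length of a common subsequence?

Match C at read A[1]=read B[4]; then T at read A[2]=read B[5]; then T at read A[4]=read B[6]; then A at read A[6]=read B[7] — 4 bases in the same relative order in both. dp[6][7] = 4 confirms this is the maximum.

4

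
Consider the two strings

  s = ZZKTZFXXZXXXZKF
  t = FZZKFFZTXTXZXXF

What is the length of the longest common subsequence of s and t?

10

Pick Z (s #1, t #2), Z (s #2, t #3), K (s #3, t #4), T (s #4, t #8), X (s #7, t #9), X (s #8, t #11), Z (s #9, t #12), X (s #11, t #13), X (s #12, t #14), F (s #15, t #15); all 10 characters appear in both, in order. Since dp[15][15] = 10, nothing longer is possible.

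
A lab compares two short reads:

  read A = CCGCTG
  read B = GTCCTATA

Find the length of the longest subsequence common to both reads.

3

Let dp[i][j] be the LCS length of the first i bases of read A and the first j bases of read B. dp[i][j] = dp[i-1][j-1]+1 when the i-th and j-th bases match, else max(dp[i-1][j], dp[i][j-1]).
    ·  G  T  C  C  T  A  T  A
 ·  0  0  0  0  0  0  0  0  0
 C  0  0  0  1  1  1  1  1  1
 C  0  0  0  1  2  2  2  2  2
 G  0  1  1  1  2  2  2  2  2
 C  0  1  1  2  2  2  2  2  2
 T  0  1  2  2  2  3  3  3  3
 G  0  1  2  2  2  3  3  3  3
dp[6][8] = 3. One LCS (by backtracking along matches): CCT.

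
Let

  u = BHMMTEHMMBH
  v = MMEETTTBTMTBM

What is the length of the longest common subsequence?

5

Match M at u[3]=v[1], M at u[4]=v[2], T at u[5]=v[9], M at u[8]=v[10], M at u[9]=v[13] — 5 characters in the same relative order in both. The LCS DP gives dp[11][13] = 5, so this is optimal.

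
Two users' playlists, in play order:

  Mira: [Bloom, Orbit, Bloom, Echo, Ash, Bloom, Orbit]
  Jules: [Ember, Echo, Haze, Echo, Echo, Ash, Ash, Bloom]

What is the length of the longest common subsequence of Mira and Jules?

Match Echo [4,5]; then Ash [5,7]; then Bloom [6,8] — 3 songs in the same relative order in both. dp[7][8] = 3 confirms this is the maximum.

3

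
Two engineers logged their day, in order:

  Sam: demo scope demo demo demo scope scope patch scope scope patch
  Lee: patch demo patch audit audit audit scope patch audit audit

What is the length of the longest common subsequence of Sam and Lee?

Taking demo (Sam #5, Lee #2); then patch (Sam #8, Lee #3); then scope (Sam #10, Lee #7); then patch (Sam #11, Lee #8) gives a common subsequence of length 4. dp[11][10] = 4 confirms this is the maximum.

4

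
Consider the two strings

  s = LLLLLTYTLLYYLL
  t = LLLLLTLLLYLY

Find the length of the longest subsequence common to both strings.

10

Match L [1,1]; then L [2,2]; then L [3,3]; then L [4,4]; then L [5,5]; then T [6,6]; then L [9,8]; then L [10,9]; then Y [11,10]; then Y [12,12] — 10 characters in the same relative order in both. The LCS DP gives dp[14][12] = 10, so this is optimal.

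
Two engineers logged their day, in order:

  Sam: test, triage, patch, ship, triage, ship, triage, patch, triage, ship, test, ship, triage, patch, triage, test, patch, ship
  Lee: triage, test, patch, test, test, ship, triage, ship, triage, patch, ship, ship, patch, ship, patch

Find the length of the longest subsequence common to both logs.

Taking test at Sam[1]=Lee[2] → patch at Sam[3]=Lee[3] → ship at Sam[4]=Lee[6] → triage at Sam[5]=Lee[7] → ship at Sam[6]=Lee[8] → triage at Sam[7]=Lee[9] → patch at Sam[8]=Lee[10] → ship at Sam[10]=Lee[11] → ship at Sam[12]=Lee[12] → patch at Sam[14]=Lee[13] → patch at Sam[17]=Lee[15] gives a common subsequence of length 11. The LCS DP gives dp[18][15] = 11, so this is optimal.

11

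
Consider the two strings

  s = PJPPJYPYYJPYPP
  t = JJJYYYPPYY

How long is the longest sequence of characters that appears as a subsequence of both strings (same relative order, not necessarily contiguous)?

Taking J at s[2]=t[2]; then J at s[5]=t[3]; then Y at s[6]=t[4]; then Y at s[8]=t[5]; then Y at s[9]=t[6]; then P at s[11]=t[8]; then Y at s[12]=t[10] gives a common subsequence of length 7. Since dp[14][10] = 7, nothing longer is possible.

7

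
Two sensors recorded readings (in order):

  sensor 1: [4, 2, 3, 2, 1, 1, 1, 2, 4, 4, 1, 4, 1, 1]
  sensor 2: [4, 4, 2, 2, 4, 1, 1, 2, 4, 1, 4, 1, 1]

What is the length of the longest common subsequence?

Match 4 (sensor 1 #1, sensor 2 #2), then 2 (sensor 1 #2, sensor 2 #3), then 2 (sensor 1 #4, sensor 2 #4), then 1 (sensor 1 #6, sensor 2 #6), then 1 (sensor 1 #7, sensor 2 #7), then 2 (sensor 1 #8, sensor 2 #8), then 4 (sensor 1 #10, sensor 2 #9), then 1 (sensor 1 #11, sensor 2 #10), then 4 (sensor 1 #12, sensor 2 #11), then 1 (sensor 1 #13, sensor 2 #12), then 1 (sensor 1 #14, sensor 2 #13) — 11 values in the same relative order in both. dp[14][13] = 11 confirms this is the maximum.

11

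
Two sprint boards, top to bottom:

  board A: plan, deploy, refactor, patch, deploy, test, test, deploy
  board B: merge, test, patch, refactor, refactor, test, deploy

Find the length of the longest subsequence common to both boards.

One common subsequence of length 3: refactor [3,5]; then test [7,6]; then deploy [8,7]. dp[8][7] = 3 confirms this is the maximum.

3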